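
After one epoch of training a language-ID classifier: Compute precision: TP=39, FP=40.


Precision = TP/(TP+FP)
= 39/(39+40)
= 39/79 = 49.37%

49.37%


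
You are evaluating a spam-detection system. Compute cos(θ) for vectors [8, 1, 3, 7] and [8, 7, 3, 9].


A·B = 8·8 + 1·7 + 3·3 + 7·9 = 143
‖A‖ = √123 = 11.0905, ‖B‖ = √203 = 14.2478
cos = 143/(√123·√203) = 143/√24969 = 0.905

0.905


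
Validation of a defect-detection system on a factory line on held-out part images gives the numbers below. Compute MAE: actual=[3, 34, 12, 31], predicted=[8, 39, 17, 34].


Absolute errors: |3-8|=5, |34-39|=5, |12-17|=5, |31-34|=3
Sum = 18
MAE = 18/4 = 9/2

9/2


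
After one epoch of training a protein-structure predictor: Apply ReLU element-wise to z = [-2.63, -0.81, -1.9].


ReLU(-2.63) = max(0, -2.63) = 0.0
ReLU(-0.81) = max(0, -0.81) = 0.0
ReLU(-1.9) = max(0, -1.9) = 0.0
result = [0.0, 0.0, 0.0]

[0.0, 0.0, 0.0]


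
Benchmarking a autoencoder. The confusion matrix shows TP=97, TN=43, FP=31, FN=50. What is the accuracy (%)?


Accuracy = (TP+TN)/(TP+TN+FP+FN)
= (97+43)/(221)
= 140/221 = 63.35%

63.35%


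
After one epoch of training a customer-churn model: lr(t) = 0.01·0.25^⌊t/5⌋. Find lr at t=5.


n_drops = ⌊5/5⌋ = 1
lr = 0.01·0.25^1 = 0.01·0.25 = 0.0025

0.0025


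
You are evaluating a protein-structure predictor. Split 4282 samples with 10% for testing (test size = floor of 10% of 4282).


Test = ⌊4282·10/100⌋ = 428
Train = 4282 - 428 = 3854

Train: 3854, Test: 428


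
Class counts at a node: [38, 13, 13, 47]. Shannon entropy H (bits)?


Probabilities: [38/111, 13/111, 13/111, 47/111] ≈ [0.3423, 0.1171, 0.1171, 0.4234]
H = -((38/111)·log₂(38/111) + (13/111)·log₂(13/111) + (13/111)·log₂(13/111) + (47/111)·log₂(47/111))
  = 1.7791 bits

1.7791 bits


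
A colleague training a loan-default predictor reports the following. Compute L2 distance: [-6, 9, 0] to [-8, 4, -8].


d = √((-6+ 8)² + (9-4)² + (0+ 8)²)
  = √(4 + 25 + 64)
  = √93 = 9.6437

9.6437


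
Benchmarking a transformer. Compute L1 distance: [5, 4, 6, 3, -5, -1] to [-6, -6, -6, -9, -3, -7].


d = |5+ 6| + |4+ 6| + |6+ 6| + |3+ 9| + |-5+ 3| + |-1+ 7|
  = 11 + 10 + 12 + 12 + 2 + 6
  = 53

53


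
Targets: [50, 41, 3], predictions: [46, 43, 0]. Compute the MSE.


Squared errors: (50-46)²=16, (41-43)²=4, (3-0)²=9
Sum = 29
MSE = 29/3 = 29/3

29/3


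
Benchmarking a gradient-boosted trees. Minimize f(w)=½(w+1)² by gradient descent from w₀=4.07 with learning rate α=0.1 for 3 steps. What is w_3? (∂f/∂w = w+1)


step 1: grad = 4.07+1 = 5.07; w = 4.07 - 0.1·(5.07) = 3.563
step 2: grad = 3.563+1 = 4.563; w = 3.563 - 0.1·(4.563) = 3.1067
step 3: grad = 3.1067+1 = 4.1067; w = 3.1067 - 0.1·(4.1067) = 2.69603

2.69603


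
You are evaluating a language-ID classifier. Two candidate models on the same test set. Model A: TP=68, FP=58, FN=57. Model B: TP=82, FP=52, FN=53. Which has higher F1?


Model A: P=68/126=0.5397, R=68/125=0.544, F1=2PR/(P+R)=2TP/(2TP+FP+FN)=136/251=0.5418
Model B: P=82/134=0.6119, R=82/135=0.6074, F1=2PR/(P+R)=2TP/(2TP+FP+FN)=164/269=0.6097
0.5418 < 0.6097 → Model B

Model B


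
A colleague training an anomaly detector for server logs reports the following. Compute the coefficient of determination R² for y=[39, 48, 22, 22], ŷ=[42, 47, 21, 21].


ȳ = 32.75
SS_res = Σ(y-ŷ)² = 12
SS_tot = Σ(y-ȳ)² = 502.75
R² = 1 - SS_res/SS_tot = 1 - 0.0239 = 0.9761

0.9761


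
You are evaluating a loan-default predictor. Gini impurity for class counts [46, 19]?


Probabilities: [46/65, 19/65] ≈ [0.7077, 0.2923]
Σpᵢ² = (2116 + 361)/65² = 2477/4225
Gini = 1 - Σpᵢ² = 1 - 2477/4225 = 0.4137

0.4137


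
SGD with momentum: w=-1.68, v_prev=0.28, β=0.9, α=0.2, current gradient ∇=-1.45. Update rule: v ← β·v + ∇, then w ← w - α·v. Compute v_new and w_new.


v_new = 0.9·0.28 - 1.45 = 0.252 - 1.45 = -1.198
w_new = -1.68 - 0.2·-1.198 = -1.68 + 0.2396 = -1.4404

v_new=-1.198, w_new=-1.4404


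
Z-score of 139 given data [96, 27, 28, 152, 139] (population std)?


μ = 88.4, σ = 53.0683
z = (139 - 88.4)/53.0683 = 0.9535

0.9535


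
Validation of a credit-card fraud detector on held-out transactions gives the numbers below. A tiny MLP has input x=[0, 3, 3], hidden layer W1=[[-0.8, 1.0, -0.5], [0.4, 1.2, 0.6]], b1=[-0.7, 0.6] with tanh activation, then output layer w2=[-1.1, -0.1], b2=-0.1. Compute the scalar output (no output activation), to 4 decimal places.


z1[0] = (-0.8)·(0) + (1.0)·(3) + (-0.5)·(3) - 0.7 = 0.8
z1[1] = (0.4)·(0) + (1.2)·(3) + (0.6)·(3) + 0.6 = 6.0
h = tanh(z1) = [0.664, 1.0]
output = (-1.1)·(0.664) + (-0.1)·(1.0) - 0.1 = -0.9304

-0.9304


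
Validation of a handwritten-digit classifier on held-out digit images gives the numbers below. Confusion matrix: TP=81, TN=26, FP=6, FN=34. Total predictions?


Total = TP + TN + FP + FN
= 81 + 26 + 6 + 34
= 147
(Predicted positive: 87, predicted negative: 60)

147


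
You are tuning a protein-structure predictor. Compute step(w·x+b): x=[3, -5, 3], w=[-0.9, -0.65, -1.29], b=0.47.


z = (3)·(-0.9) + (-5)·(-0.65) + (3)·(-1.29) + 0.47
  = -2.85
step(z) = 0 (z<0)

0


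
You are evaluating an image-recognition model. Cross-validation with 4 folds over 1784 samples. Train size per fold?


Fold size = 1784/4 = 446
Training per fold = 1784 - 446 = 1338

1338


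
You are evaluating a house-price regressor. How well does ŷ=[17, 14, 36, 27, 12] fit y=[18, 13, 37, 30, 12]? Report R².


ȳ = 22
SS_res = Σ(y-ŷ)² = 12
SS_tot = Σ(y-ȳ)² = 486
R² = 1 - SS_res/SS_tot = 1 - 0.0247 = 0.9753

0.9753


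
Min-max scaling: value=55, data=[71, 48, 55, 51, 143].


min=48, max=143
(55-48)/(143-48) = 7/95 = 0.0737

0.0737


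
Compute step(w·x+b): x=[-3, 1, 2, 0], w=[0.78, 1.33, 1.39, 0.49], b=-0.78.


z = (-3)·(0.78) + (1)·(1.33) + (2)·(1.39) + (0)·(0.49) - 0.78
  = 0.99
step(z) = 1 (z≥0)

1


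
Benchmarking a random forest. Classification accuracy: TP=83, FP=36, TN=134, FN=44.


Accuracy = (TP+TN)/(TP+TN+FP+FN)
= (83+134)/(297)
= 217/297 = 73.06%

73.06%


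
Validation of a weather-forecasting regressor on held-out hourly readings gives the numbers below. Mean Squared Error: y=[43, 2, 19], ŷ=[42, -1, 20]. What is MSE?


Squared errors: (43-42)²=1, (2+ 1)²=9, (19-20)²=1
Sum = 11
MSE = 11/3 = 11/3

11/3


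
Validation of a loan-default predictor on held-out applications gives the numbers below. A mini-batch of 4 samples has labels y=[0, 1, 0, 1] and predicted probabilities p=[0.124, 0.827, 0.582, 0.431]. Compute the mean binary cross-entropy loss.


L[0] = -ln(1-0.124) = -ln(0.876) = 0.1324
L[1] = -ln(0.827) = 0.19
L[2] = -ln(1-0.582) = -ln(0.418) = 0.8723
L[3] = -ln(0.431) = 0.8416
mean = (0.1324 + 0.19 + 0.8723 + 0.8416)/4 = 0.5091

0.5091


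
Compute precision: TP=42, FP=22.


Precision = TP/(TP+FP)
= 42/(42+22)
= 42/64 = 65.62%

65.62%


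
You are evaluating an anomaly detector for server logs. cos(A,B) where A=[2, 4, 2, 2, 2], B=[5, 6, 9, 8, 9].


A·B = 2·5 + 4·6 + 2·9 + 2·8 + 2·9 = 86
‖A‖ = √32 = 5.6569, ‖B‖ = √287 = 16.9411
cos = 86/(√32·√287) = 86/√9184 = 0.8974

0.8974


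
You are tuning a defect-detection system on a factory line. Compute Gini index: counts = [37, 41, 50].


Probabilities: [37/128, 41/128, 50/128] ≈ [0.2891, 0.3203, 0.3906]
Σpᵢ² = (1369 + 1681 + 2500)/128² = 5550/16384
Gini = 1 - Σpᵢ² = 1 - 5550/16384 = 0.6613

0.6613


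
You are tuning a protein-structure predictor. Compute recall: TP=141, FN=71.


Recall = TP/(TP+FN)
= 141/(141+71)
= 141/212 = 66.51%

66.51%


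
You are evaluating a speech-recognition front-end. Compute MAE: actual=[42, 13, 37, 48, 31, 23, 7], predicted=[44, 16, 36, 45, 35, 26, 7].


Absolute errors: |42-44|=2, |13-16|=3, |37-36|=1, |48-45|=3, |31-35|=4, |23-26|=3, |7-7|=0
Sum = 16
MAE = 16/7 = 16/7

16/7


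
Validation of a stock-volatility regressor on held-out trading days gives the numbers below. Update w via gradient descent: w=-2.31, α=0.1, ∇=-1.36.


w_new = w - α·∇
= -2.31 - 0.1·-1.36
= -2.31 + 0.136
= -2.174

-2.174


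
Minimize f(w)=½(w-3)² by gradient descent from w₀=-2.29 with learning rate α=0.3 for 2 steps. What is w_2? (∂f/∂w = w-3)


step 1: grad = -2.29-3 = -5.29; w = -2.29 - 0.3·(-5.29) = -0.703
step 2: grad = -0.703-3 = -3.703; w = -0.703 - 0.3·(-3.703) = 0.4079

0.4079


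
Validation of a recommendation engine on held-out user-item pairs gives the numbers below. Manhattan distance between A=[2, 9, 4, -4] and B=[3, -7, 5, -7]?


d = |2-3| + |9+ 7| + |4-5| + |-4+ 7|
  = 1 + 16 + 1 + 3
  = 21

21


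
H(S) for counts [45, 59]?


Probabilities: [45/104, 59/104] ≈ [0.4327, 0.5673]
H = -((45/104)·log₂(45/104) + (59/104)·log₂(59/104))
  = 0.9869 bits

0.9869 bits


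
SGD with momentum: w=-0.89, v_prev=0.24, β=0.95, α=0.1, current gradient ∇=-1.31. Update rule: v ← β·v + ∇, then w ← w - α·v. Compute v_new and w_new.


v_new = 0.95·0.24 - 1.31 = 0.228 - 1.31 = -1.082
w_new = -0.89 - 0.1·-1.082 = -0.89 + 0.1082 = -0.7818

v_new=-1.082, w_new=-0.7818


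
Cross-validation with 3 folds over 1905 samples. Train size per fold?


Fold size = 1905/3 = 635
Training per fold = 1905 - 635 = 1270

1270


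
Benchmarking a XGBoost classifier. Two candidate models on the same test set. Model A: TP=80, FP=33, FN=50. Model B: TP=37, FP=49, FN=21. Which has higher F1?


Model A: P=80/113=0.708, R=80/130=0.6154, F1=2PR/(P+R)=2TP/(2TP+FP+FN)=160/243=0.6584
Model B: P=37/86=0.4302, R=37/58=0.6379, F1=2PR/(P+R)=2TP/(2TP+FP+FN)=74/144=0.5139
0.6584 > 0.5139 → Model A

Model A


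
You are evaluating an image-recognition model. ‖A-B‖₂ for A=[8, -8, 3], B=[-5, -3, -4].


d = √((8+ 5)² + (-8+ 3)² + (3+ 4)²)
  = √(169 + 25 + 49)
  = √243 = 15.5885

15.5885


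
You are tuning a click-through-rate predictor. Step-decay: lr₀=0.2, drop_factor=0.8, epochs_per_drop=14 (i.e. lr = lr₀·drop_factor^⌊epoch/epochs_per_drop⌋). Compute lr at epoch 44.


n_drops = ⌊44/14⌋ = 3
lr = 0.2·0.8^3 = 0.2·0.512 = 0.1024

0.1024


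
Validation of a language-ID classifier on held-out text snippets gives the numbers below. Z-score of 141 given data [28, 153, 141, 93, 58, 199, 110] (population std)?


μ = 111.7143, σ = 54.0204
z = (141 - 111.7143)/54.0204 = 0.5421

0.5421


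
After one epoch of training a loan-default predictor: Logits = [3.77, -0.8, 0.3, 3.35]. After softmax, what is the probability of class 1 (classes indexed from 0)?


Exponentials: e^3.77=43.3801, e^-0.8=0.4493, e^0.3=1.3499, e^3.35=28.5027
Sum = 73.682
Softmax = [0.5887, 0.0061, 0.0183, 0.3868]
p[1] = 0.4493/73.682 = 0.0061

0.0061


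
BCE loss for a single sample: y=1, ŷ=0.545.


BCE = -[y·ln(p) + (1-y)·ln(1-p)]
= -1·ln(0.545) - 0
= -ln(0.545) = 0.607

0.607


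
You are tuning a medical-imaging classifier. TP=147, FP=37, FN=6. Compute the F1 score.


Precision = 147/184 = 0.7989
Recall = 147/153 = 0.9608
F1 = 2·P·R/(P+R) = 2·TP/(2·TP+FP+FN) = 294/(294+37+6) = 294/337 = 0.8724

0.8724


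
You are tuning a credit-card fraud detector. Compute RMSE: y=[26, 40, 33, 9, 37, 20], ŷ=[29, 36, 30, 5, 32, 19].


MSE = 76/6 = 12.6667
RMSE = √(76/6) = 3.559

3.559


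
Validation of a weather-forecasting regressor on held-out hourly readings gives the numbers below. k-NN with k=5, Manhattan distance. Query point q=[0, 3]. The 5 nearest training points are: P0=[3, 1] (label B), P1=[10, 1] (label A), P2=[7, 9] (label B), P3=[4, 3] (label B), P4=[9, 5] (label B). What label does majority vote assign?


d(q,P0) = 5  (label B)
d(q,P1) = 12  (label A)
d(q,P2) = 13  (label B)
d(q,P3) = 4  (label B)
d(q,P4) = 11  (label B)
Votes: A=1, B=4
Majority → B

B


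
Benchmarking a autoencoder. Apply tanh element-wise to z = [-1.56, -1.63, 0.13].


tanh(-1.56) = -0.9154
tanh(-1.63) = -0.9261
tanh(0.13) = 0.1293
result = [-0.9154, -0.9261, 0.1293]

[-0.9154, -0.9261, 0.1293]


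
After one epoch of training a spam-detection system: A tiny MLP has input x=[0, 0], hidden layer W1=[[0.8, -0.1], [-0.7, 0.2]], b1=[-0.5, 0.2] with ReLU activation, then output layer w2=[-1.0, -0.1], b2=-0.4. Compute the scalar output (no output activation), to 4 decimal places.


z1[0] = (0.8)·(0) + (-0.1)·(0) - 0.5 = -0.5
z1[1] = (-0.7)·(0) + (0.2)·(0) + 0.2 = 0.2
h = ReLU(z1) = [0.0, 0.2]
output = (-1.0)·(0.0) + (-0.1)·(0.2) - 0.4 = -0.42

-0.42


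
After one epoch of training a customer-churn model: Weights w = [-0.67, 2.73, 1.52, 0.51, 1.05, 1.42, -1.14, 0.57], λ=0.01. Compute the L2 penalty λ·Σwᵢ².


‖w‖₂² = (-0.67)² + (2.73)² + (1.52)² + (0.51)² + (1.05)² + (1.42)² + (-1.14)² + (0.57)²
     = 0.4489 + 7.4529 + 2.3104 + 0.2601 + 1.1025 + 2.0164 + 1.2996 + 0.3249
     = 15.2157
λ·‖w‖₂² = 0.01·15.2157 = 0.152157

0.152157


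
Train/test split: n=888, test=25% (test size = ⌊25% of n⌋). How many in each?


Test = ⌊888·25/100⌋ = 222
Train = 888 - 222 = 666

Train: 666, Test: 222


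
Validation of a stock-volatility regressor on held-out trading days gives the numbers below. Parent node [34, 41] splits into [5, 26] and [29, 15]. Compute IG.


Parent = [34, 41], H_parent = 0.9937
H_left = 0.6374 (n=31), H_right = 0.9257 (n=44)
H_children = (31/75)·0.6374 + (44/75)·0.9257 = 0.8065
IG = 0.9937 - 0.8065 = 0.1872

0.1872


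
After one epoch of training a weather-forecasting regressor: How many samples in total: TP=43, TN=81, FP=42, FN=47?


Total = TP + TN + FP + FN
= 43 + 81 + 42 + 47
= 213
(Predicted positive: 85, predicted negative: 128)

213


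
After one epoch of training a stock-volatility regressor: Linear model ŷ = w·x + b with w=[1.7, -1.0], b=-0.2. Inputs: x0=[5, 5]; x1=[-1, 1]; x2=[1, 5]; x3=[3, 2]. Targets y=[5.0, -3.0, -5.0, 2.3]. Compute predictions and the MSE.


ŷ0 = (1.7)·(5) + (-1.0)·(5) - 0.2 = 3.3
ŷ1 = (1.7)·(-1) + (-1.0)·(1) - 0.2 = -2.9
ŷ2 = (1.7)·(1) + (-1.0)·(5) - 0.2 = -3.5
ŷ3 = (1.7)·(3) + (-1.0)·(2) - 0.2 = 2.9
errors² = [2.89, 0.01, 2.25, 0.36]
MSE = 5.5100/4 = 1.3775

1.3775


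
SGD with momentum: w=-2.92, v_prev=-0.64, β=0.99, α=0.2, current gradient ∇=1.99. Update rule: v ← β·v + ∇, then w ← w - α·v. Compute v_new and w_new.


v_new = 0.99·-0.64 + 1.99 = -0.6336 + 1.99 = 1.3564
w_new = -2.92 - 0.2·1.3564 = -2.92 - 0.27128 = -3.19128

v_new=1.3564, w_new=-3.19128


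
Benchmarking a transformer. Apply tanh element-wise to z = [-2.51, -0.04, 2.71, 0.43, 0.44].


tanh(-2.51) = -0.9869
tanh(-0.04) = -0.04
tanh(2.71) = 0.9912
tanh(0.43) = 0.4053
tanh(0.44) = 0.4136
result = [-0.9869, -0.04, 0.9912, 0.4053, 0.4136]

[-0.9869, -0.04, 0.9912, 0.4053, 0.4136]


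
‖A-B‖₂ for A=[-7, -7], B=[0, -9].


d = √((-7-0)² + (-7+ 9)²)
  = √(49 + 4)
  = √53 = 7.2801

7.2801


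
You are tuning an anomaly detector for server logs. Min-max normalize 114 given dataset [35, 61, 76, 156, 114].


min=35, max=156
(114-35)/(156-35) = 79/121 = 0.6529

0.6529


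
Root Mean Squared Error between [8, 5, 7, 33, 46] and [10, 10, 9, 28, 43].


MSE = 67/5 = 13.4
RMSE = √(67/5) = 3.6606

3.6606


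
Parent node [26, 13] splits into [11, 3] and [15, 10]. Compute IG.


Parent = [26, 13], H_parent = 0.9183
H_left = 0.7496 (n=14), H_right = 0.971 (n=25)
H_children = (14/39)·0.7496 + (25/39)·0.971 = 0.8915
IG = 0.9183 - 0.8915 = 0.0268

0.0268


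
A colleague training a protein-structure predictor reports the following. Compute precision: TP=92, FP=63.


Precision = TP/(TP+FP)
= 92/(92+63)
= 92/155 = 59.35%

59.35%


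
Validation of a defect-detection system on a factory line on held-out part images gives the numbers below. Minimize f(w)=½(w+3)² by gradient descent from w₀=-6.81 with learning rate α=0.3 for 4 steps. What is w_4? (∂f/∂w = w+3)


step 1: grad = -6.81+3 = -3.81; w = -6.81 - 0.3·(-3.81) = -5.667
step 2: grad = -5.667+3 = -2.667; w = -5.667 - 0.3·(-2.667) = -4.8669
step 3: grad = -4.8669+3 = -1.8669; w = -4.8669 - 0.3·(-1.8669) = -4.30683
step 4: grad = -4.30683+3 = -1.30683; w = -4.30683 - 0.3·(-1.30683) = -3.914781

-3.914781


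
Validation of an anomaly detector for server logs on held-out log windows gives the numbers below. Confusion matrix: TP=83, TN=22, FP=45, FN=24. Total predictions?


Total = TP + TN + FP + FN
= 83 + 22 + 45 + 24
= 174
(Predicted positive: 128, predicted negative: 46)

174


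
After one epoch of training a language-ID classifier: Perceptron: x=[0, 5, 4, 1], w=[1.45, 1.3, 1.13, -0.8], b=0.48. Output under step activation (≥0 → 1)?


z = (0)·(1.45) + (5)·(1.3) + (4)·(1.13) + (1)·(-0.8) + 0.48
  = 10.7
step(z) = 1 (z≥0)

1


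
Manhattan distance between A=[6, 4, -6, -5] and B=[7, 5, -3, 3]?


d = |6-7| + |4-5| + |-6+ 3| + |-5-3|
  = 1 + 1 + 3 + 8
  = 13

13


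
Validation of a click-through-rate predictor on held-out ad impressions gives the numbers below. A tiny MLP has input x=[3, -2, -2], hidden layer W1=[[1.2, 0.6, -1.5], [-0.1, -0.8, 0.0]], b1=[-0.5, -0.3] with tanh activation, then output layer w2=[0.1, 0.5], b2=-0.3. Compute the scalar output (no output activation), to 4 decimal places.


z1[0] = (1.2)·(3) + (0.6)·(-2) + (-1.5)·(-2) - 0.5 = 4.9
z1[1] = (-0.1)·(3) + (-0.8)·(-2) + (0.0)·(-2) - 0.3 = 1.0
h = tanh(z1) = [0.9999, 0.7616]
output = (0.1)·(0.9999) + (0.5)·(0.7616) - 0.3 = 0.1808

0.1808


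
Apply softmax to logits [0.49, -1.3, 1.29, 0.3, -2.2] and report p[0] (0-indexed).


Exponentials: e^0.49=1.6323, e^-1.3=0.2725, e^1.29=3.6328, e^0.3=1.3499, e^-2.2=0.1108
Sum = 6.9983
Softmax = [0.2332, 0.0389, 0.5191, 0.1929, 0.0158]
p[0] = 1.6323/6.9983 = 0.2332

0.2332


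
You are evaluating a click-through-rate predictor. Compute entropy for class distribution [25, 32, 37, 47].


Probabilities: [25/141, 32/141, 37/141, 47/141] ≈ [0.1773, 0.227, 0.2624, 0.3333]
H = -((25/141)·log₂(25/141) + (32/141)·log₂(32/141) + (37/141)·log₂(37/141) + (47/141)·log₂(47/141))
  = 1.9629 bits

1.9629 bits


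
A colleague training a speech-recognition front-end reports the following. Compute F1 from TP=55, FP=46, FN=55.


Precision = 55/101 = 0.5446
Recall = 55/110 = 0.5
F1 = 2·P·R/(P+R) = 2·TP/(2·TP+FP+FN) = 110/(110+46+55) = 110/211 = 0.5213

0.5213


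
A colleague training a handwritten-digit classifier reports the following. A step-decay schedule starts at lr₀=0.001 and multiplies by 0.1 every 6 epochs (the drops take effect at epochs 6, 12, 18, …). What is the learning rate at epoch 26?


n_drops = ⌊26/6⌋ = 4
lr = 0.001·0.1^4 = 0.001·0.0001 = 0.0000001

0.0000001


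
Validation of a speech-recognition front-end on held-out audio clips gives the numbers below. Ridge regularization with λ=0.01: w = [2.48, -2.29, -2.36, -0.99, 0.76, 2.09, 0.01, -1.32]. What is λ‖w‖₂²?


‖w‖₂² = (2.48)² + (-2.29)² + (-2.36)² + (-0.99)² + (0.76)² + (2.09)² + (0.01)² + (-1.32)²
     = 6.1504 + 5.2441 + 5.5696 + 0.9801 + 0.5776 + 4.3681 + 0.0001 + 1.7424
     = 24.6324
λ·‖w‖₂² = 0.01·24.6324 = 0.246324

0.246324


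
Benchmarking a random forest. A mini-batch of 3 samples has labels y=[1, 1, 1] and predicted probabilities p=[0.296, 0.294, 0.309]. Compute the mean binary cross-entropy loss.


L[0] = -ln(0.296) = 1.2174
L[1] = -ln(0.294) = 1.2242
L[2] = -ln(0.309) = 1.1744
mean = (1.2174 + 1.2242 + 1.1744)/3 = 1.2053

1.2053


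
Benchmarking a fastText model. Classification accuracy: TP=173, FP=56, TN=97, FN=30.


Accuracy = (TP+TN)/(TP+TN+FP+FN)
= (173+97)/(356)
= 270/356 = 75.84%

75.84%


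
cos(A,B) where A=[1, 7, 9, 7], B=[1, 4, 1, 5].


A·B = 1·1 + 7·4 + 9·1 + 7·5 = 73
‖A‖ = √180 = 13.4164, ‖B‖ = √43 = 6.5574
cos = 73/(√180·√43) = 73/√7740 = 0.8298

0.8298


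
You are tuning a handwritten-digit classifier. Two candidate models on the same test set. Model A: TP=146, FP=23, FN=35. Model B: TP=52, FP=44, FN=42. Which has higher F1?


Model A: P=146/169=0.8639, R=146/181=0.8066, F1=2PR/(P+R)=2TP/(2TP+FP+FN)=292/350=0.8343
Model B: P=52/96=0.5417, R=52/94=0.5532, F1=2PR/(P+R)=2TP/(2TP+FP+FN)=104/190=0.5474
0.8343 > 0.5474 → Model A

Model A


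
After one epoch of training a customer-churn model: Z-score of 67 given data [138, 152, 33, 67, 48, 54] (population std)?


μ = 82, σ = 45.8294
z = (67 - 82)/45.8294 = -0.3273

-0.3273


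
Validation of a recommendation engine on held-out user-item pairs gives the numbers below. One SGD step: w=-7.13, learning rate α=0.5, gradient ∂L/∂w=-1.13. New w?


w_new = w - α·∇
= -7.13 - 0.5·-1.13
= -7.13 + 0.565
= -6.565

-6.565


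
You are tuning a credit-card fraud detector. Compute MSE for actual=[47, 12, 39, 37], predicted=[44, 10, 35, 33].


Squared errors: (47-44)²=9, (12-10)²=4, (39-35)²=16, (37-33)²=16
Sum = 45
MSE = 45/4 = 45/4

45/4


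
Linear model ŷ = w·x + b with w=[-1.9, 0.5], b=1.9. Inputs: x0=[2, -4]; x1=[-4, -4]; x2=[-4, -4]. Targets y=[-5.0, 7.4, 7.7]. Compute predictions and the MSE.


ŷ0 = (-1.9)·(2) + (0.5)·(-4) + 1.9 = -3.9
ŷ1 = (-1.9)·(-4) + (0.5)·(-4) + 1.9 = 7.5
ŷ2 = (-1.9)·(-4) + (0.5)·(-4) + 1.9 = 7.5
errors² = [1.21, 0.01, 0.04]
MSE = 1.2600/3 = 0.42

0.42


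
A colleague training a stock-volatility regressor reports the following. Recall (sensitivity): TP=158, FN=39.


Recall = TP/(TP+FN)
= 158/(158+39)
= 158/197 = 80.2%

80.2%


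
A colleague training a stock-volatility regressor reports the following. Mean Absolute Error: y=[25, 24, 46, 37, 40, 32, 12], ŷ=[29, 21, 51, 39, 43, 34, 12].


Absolute errors: |25-29|=4, |24-21|=3, |46-51|=5, |37-39|=2, |40-43|=3, |32-34|=2, |12-12|=0
Sum = 19
MAE = 19/7 = 19/7

19/7


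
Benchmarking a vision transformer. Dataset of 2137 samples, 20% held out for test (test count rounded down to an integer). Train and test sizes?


Test = ⌊2137·20/100⌋ = 427
Train = 2137 - 427 = 1710

Train: 1710, Test: 427


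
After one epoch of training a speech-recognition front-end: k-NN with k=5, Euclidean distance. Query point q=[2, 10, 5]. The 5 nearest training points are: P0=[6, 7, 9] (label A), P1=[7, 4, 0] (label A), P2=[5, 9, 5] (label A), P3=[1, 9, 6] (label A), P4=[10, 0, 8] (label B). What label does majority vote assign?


d(q,P0) = 6.4031  (label A)
d(q,P1) = 9.2736  (label A)
d(q,P2) = 3.1623  (label A)
d(q,P3) = 1.7321  (label A)
d(q,P4) = 13.1529  (label B)
Votes: A=4, B=1
Majority → A

A


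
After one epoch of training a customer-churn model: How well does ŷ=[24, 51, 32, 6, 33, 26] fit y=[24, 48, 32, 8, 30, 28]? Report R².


ȳ = 28.3333
SS_res = Σ(y-ŷ)² = 26
SS_tot = Σ(y-ȳ)² = 835.33
R² = 1 - SS_res/SS_tot = 1 - 0.0311 = 0.9689

0.9689


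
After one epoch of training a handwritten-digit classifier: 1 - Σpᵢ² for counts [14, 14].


Probabilities: [14/28, 14/28] ≈ [0.5, 0.5]
Σpᵢ² = (196 + 196)/28² = 392/784
Gini = 1 - Σpᵢ² = 1 - 392/784 = 0.5

0.5


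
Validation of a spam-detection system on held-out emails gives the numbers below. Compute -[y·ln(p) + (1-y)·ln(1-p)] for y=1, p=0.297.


BCE = -[y·ln(p) + (1-y)·ln(1-p)]
= -1·ln(0.297) - 0
= -ln(0.297) = 1.214

1.214


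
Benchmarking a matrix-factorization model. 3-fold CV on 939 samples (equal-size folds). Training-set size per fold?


Fold size = 939/3 = 313
Training per fold = 939 - 313 = 626

626


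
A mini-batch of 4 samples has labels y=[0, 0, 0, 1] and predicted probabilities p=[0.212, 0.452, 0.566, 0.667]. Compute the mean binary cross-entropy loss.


L[0] = -ln(1-0.212) = -ln(0.788) = 0.2383
L[1] = -ln(1-0.452) = -ln(0.548) = 0.6015
L[2] = -ln(1-0.566) = -ln(0.434) = 0.8347
L[3] = -ln(0.667) = 0.405
mean = (0.2383 + 0.6015 + 0.8347 + 0.405)/4 = 0.5199

0.5199


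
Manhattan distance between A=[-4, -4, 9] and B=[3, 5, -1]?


d = |-4-3| + |-4-5| + |9+ 1|
  = 7 + 9 + 10
  = 26

26


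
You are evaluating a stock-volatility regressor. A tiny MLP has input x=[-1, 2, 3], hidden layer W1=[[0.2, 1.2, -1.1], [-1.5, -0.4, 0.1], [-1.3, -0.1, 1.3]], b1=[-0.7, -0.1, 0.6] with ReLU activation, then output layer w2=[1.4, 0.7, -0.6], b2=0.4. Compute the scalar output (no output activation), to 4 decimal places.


z1[0] = (0.2)·(-1) + (1.2)·(2) + (-1.1)·(3) - 0.7 = -1.8
z1[1] = (-1.5)·(-1) + (-0.4)·(2) + (0.1)·(3) - 0.1 = 0.9
z1[2] = (-1.3)·(-1) + (-0.1)·(2) + (1.3)·(3) + 0.6 = 5.6
h = ReLU(z1) = [0.0, 0.9, 5.6]
output = (1.4)·(0.0) + (0.7)·(0.9) + (-0.6)·(5.6) + 0.4 = -2.33

-2.33


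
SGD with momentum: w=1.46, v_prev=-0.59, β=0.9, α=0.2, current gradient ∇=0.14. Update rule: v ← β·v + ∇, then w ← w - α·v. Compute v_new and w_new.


v_new = 0.9·-0.59 + 0.14 = -0.531 + 0.14 = -0.391
w_new = 1.46 - 0.2·-0.391 = 1.46 + 0.0782 = 1.5382

v_new=-0.391, w_new=1.5382


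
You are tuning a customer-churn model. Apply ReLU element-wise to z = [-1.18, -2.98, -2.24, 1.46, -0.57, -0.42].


ReLU(-1.18) = max(0, -1.18) = 0.0
ReLU(-2.98) = max(0, -2.98) = 0.0
ReLU(-2.24) = max(0, -2.24) = 0.0
ReLU(1.46) = max(0, 1.46) = 1.46
ReLU(-0.57) = max(0, -0.57) = 0.0
ReLU(-0.42) = max(0, -0.42) = 0.0
result = [0.0, 0.0, 0.0, 1.46, 0.0, 0.0]

[0.0, 0.0, 0.0, 1.46, 0.0, 0.0]


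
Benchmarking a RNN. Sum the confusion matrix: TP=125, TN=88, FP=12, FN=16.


Total = TP + TN + FP + FN
= 125 + 88 + 12 + 16
= 241
(Predicted positive: 137, predicted negative: 104)

241


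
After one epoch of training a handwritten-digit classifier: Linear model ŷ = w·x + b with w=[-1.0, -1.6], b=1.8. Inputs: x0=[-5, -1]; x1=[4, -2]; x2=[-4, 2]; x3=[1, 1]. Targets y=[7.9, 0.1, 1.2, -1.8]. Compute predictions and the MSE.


ŷ0 = (-1.0)·(-5) + (-1.6)·(-1) + 1.8 = 8.4
ŷ1 = (-1.0)·(4) + (-1.6)·(-2) + 1.8 = 1.0
ŷ2 = (-1.0)·(-4) + (-1.6)·(2) + 1.8 = 2.6
ŷ3 = (-1.0)·(1) + (-1.6)·(1) + 1.8 = -0.8
errors² = [0.25, 0.81, 1.96, 1.0]
MSE = 4.0200/4 = 1.005

1.005


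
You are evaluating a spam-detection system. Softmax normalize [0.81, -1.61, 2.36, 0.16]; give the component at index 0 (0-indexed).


Exponentials: e^0.81=2.2479, e^-1.61=0.1999, e^2.36=10.591, e^0.16=1.1735
Sum = 14.2123
Softmax = [0.1582, 0.0141, 0.7452, 0.0826]
p[0] = 2.2479/14.2123 = 0.1582

0.1582


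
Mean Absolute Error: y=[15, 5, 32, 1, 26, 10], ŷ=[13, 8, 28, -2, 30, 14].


Absolute errors: |15-13|=2, |5-8|=3, |32-28|=4, |1+ 2|=3, |26-30|=4, |10-14|=4
Sum = 20
MAE = 20/6 = 10/3

10/3


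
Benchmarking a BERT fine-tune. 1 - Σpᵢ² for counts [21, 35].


Probabilities: [21/56, 35/56] ≈ [0.375, 0.625]
Σpᵢ² = (441 + 1225)/56² = 1666/3136
Gini = 1 - Σpᵢ² = 1 - 1666/3136 = 0.4688

0.4688


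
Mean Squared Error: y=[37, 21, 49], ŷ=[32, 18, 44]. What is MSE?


Squared errors: (37-32)²=25, (21-18)²=9, (49-44)²=25
Sum = 59
MSE = 59/3 = 59/3

59/3


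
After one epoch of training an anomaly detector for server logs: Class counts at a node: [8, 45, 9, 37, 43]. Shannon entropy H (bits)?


Probabilities: [8/142, 45/142, 9/142, 37/142, 43/142] ≈ [0.0563, 0.3169, 0.0634, 0.2606, 0.3028]
H = -((8/142)·log₂(8/142) + (45/142)·log₂(45/142) + (9/142)·log₂(9/142) + (37/142)·log₂(37/142) + (43/142)·log₂(43/142))
  = 2.0389 bits

2.0389 bits


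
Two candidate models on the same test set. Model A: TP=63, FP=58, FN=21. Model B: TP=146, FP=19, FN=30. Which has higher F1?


Model A: P=63/121=0.5207, R=63/84=0.75, F1=2PR/(P+R)=2TP/(2TP+FP+FN)=126/205=0.6146
Model B: P=146/165=0.8848, R=146/176=0.8295, F1=2PR/(P+R)=2TP/(2TP+FP+FN)=292/341=0.8563
0.6146 < 0.8563 → Model B

Model B


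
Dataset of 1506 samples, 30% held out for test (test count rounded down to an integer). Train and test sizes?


Test = ⌊1506·30/100⌋ = 451
Train = 1506 - 451 = 1055

Train: 1055, Test: 451


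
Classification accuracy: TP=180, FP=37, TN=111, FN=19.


Accuracy = (TP+TN)/(TP+TN+FP+FN)
= (180+111)/(347)
= 291/347 = 83.86%

83.86%


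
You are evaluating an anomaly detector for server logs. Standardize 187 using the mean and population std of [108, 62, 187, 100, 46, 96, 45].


μ = 92, σ = 45.6477
z = (187 - 92)/45.6477 = 2.0812

2.0812


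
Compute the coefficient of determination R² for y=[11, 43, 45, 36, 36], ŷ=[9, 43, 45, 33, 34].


ȳ = 34.2
SS_res = Σ(y-ŷ)² = 17
SS_tot = Σ(y-ȳ)² = 738.8
R² = 1 - SS_res/SS_tot = 1 - 0.023 = 0.977

0.977


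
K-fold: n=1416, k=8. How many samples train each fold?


Fold size = 1416/8 = 177
Training per fold = 1416 - 177 = 1239

1239


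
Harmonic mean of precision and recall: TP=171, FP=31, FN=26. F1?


Precision = 171/202 = 0.8465
Recall = 171/197 = 0.868
F1 = 2·P·R/(P+R) = 2·TP/(2·TP+FP+FN) = 342/(342+31+26) = 342/399 = 0.8571

0.8571


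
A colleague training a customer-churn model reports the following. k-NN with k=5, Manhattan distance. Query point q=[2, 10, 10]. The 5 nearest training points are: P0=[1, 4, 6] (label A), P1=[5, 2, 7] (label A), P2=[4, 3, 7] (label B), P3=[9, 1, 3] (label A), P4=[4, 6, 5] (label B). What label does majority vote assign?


d(q,P0) = 11  (label A)
d(q,P1) = 14  (label A)
d(q,P2) = 12  (label B)
d(q,P3) = 23  (label A)
d(q,P4) = 11  (label B)
Votes: A=3, B=2
Majority → A

A


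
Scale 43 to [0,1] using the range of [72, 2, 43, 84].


min=2, max=84
(43-2)/(84-2) = 41/82 = 0.5

0.5


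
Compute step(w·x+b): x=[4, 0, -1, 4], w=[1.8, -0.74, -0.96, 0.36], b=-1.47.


z = (4)·(1.8) + (0)·(-0.74) + (-1)·(-0.96) + (4)·(0.36) - 1.47
  = 8.13
step(z) = 1 (z≥0)

1


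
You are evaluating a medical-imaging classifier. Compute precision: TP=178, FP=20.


Precision = TP/(TP+FP)
= 178/(178+20)
= 178/198 = 89.9%

89.9%


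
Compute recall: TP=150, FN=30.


Recall = TP/(TP+FN)
= 150/(150+30)
= 150/180 = 83.33%

83.33%


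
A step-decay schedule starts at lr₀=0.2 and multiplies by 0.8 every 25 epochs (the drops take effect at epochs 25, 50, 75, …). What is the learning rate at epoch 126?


n_drops = ⌊126/25⌋ = 5
lr = 0.2·0.8^5 = 0.2·0.32768 = 0.065536

0.065536


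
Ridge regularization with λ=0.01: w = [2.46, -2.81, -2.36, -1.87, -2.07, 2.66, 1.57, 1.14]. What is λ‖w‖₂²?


‖w‖₂² = (2.46)² + (-2.81)² + (-2.36)² + (-1.87)² + (-2.07)² + (2.66)² + (1.57)² + (1.14)²
     = 6.0516 + 7.8961 + 5.5696 + 3.4969 + 4.2849 + 7.0756 + 2.4649 + 1.2996
     = 38.1392
λ·‖w‖₂² = 0.01·38.1392 = 0.381392

0.381392


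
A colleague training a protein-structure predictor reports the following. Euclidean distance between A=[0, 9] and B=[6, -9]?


d = √((0-6)² + (9+ 9)²)
  = √(36 + 324)
  = √360 = 18.9737

18.9737


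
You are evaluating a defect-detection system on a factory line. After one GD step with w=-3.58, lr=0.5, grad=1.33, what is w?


w_new = w - α·∇
= -3.58 - 0.5·1.33
= -3.58 - 0.665
= -4.245

-4.245


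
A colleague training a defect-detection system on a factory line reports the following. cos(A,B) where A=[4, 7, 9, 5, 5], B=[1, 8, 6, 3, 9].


A·B = 4·1 + 7·8 + 9·6 + 5·3 + 5·9 = 174
‖A‖ = √196 = 14, ‖B‖ = √191 = 13.8203
cos = 174/(√196·√191) = 174/√37436 = 0.8993

0.8993


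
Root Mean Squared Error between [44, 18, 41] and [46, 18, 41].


MSE = 4/3 = 1.3333
RMSE = √(4/3) = 1.1547

1.1547


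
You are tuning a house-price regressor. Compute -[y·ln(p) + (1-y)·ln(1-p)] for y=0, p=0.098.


BCE = -[y·ln(p) + (1-y)·ln(1-p)]
= -0 - 1·ln(1-0.098)
= -ln(0.902) = 0.1031

0.1031


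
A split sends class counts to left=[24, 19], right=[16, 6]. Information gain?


Parent = [40, 25], H_parent = 0.9612
H_left = 0.9902 (n=43), H_right = 0.8454 (n=22)
H_children = (43/65)·0.9902 + (22/65)·0.8454 = 0.9412
IG = 0.9612 - 0.9412 = 0.02

0.02


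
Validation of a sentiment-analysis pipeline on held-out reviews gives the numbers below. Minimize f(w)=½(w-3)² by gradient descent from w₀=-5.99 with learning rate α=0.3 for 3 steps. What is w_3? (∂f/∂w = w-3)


step 1: grad = -5.99-3 = -8.99; w = -5.99 - 0.3·(-8.99) = -3.293
step 2: grad = -3.293-3 = -6.293; w = -3.293 - 0.3·(-6.293) = -1.4051
step 3: grad = -1.4051-3 = -4.4051; w = -1.4051 - 0.3·(-4.4051) = -0.08357

-0.08357


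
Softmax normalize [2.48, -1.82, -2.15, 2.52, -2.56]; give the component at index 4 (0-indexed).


Exponentials: e^2.48=11.9413, e^-1.82=0.162, e^-2.15=0.1165, e^2.52=12.4286, e^-2.56=0.0773
Sum = 24.7257
Softmax = [0.4829, 0.0066, 0.0047, 0.5027, 0.0031]
p[4] = 0.0773/24.7257 = 0.0031

0.0031


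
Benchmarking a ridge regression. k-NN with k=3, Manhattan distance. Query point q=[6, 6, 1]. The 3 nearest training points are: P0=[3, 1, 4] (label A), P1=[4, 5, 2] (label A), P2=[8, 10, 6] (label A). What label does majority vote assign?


d(q,P0) = 11  (label A)
d(q,P1) = 4  (label A)
d(q,P2) = 11  (label A)
Votes: A=3, B=0
Majority → A

A


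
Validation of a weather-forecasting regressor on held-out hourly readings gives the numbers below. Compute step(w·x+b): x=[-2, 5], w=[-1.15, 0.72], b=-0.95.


z = (-2)·(-1.15) + (5)·(0.72) - 0.95
  = 4.95
step(z) = 1 (z≥0)

1


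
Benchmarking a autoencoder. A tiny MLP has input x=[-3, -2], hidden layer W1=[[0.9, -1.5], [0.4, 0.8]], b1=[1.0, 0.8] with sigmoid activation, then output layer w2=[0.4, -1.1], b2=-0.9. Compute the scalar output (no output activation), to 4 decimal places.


z1[0] = (0.9)·(-3) + (-1.5)·(-2) + 1.0 = 1.3
z1[1] = (0.4)·(-3) + (0.8)·(-2) + 0.8 = -2.0
h = sigmoid(z1) = [0.7858, 0.1192]
output = (0.4)·(0.7858) + (-1.1)·(0.1192) - 0.9 = -0.7168

-0.7168


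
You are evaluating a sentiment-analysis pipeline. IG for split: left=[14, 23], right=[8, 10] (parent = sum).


Parent = [22, 33], H_parent = 0.971
H_left = 0.9569 (n=37), H_right = 0.9911 (n=18)
H_children = (37/55)·0.9569 + (18/55)·0.9911 = 0.9681
IG = 0.971 - 0.9681 = 0.0029

0.0029


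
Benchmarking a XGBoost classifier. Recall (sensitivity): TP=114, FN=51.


Recall = TP/(TP+FN)
= 114/(114+51)
= 114/165 = 69.09%

69.09%


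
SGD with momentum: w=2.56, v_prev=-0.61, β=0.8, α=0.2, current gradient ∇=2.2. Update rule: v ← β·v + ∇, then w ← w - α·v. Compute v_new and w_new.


v_new = 0.8·-0.61 + 2.2 = -0.488 + 2.2 = 1.712
w_new = 2.56 - 0.2·1.712 = 2.56 - 0.3424 = 2.2176

v_new=1.712, w_new=2.2176


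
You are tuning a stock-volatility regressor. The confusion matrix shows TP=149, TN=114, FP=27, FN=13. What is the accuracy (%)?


Accuracy = (TP+TN)/(TP+TN+FP+FN)
= (149+114)/(303)
= 263/303 = 86.8%

86.8%


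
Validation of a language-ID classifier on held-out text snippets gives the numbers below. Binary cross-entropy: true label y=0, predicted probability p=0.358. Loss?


BCE = -[y·ln(p) + (1-y)·ln(1-p)]
= -0 - 1·ln(1-0.358)
= -ln(0.642) = 0.4432

0.4432


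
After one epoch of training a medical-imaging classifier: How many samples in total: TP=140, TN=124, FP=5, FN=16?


Total = TP + TN + FP + FN
= 140 + 124 + 5 + 16
= 285
(Predicted positive: 145, predicted negative: 140)

285


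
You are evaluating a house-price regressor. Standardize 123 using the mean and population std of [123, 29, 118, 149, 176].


μ = 119, σ = 49.5298
z = (123 - 119)/49.5298 = 0.0808

0.0808


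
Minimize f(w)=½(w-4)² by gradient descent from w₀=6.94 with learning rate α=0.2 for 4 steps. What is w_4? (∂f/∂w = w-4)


step 1: grad = 6.94-4 = 2.94; w = 6.94 - 0.2·(2.94) = 6.352
step 2: grad = 6.352-4 = 2.352; w = 6.352 - 0.2·(2.352) = 5.8816
step 3: grad = 5.8816-4 = 1.8816; w = 5.8816 - 0.2·(1.8816) = 5.50528
step 4: grad = 5.50528-4 = 1.50528; w = 5.50528 - 0.2·(1.50528) = 5.204224

5.204224


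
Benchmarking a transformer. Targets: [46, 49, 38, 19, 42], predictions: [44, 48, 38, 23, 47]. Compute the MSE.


Squared errors: (46-44)²=4, (49-48)²=1, (38-38)²=0, (19-23)²=16, (42-47)²=25
Sum = 46
MSE = 46/5 = 46/5

46/5


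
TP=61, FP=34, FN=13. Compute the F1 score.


Precision = 61/95 = 0.6421
Recall = 61/74 = 0.8243
F1 = 2·P·R/(P+R) = 2·TP/(2·TP+FP+FN) = 122/(122+34+13) = 122/169 = 0.7219

0.7219


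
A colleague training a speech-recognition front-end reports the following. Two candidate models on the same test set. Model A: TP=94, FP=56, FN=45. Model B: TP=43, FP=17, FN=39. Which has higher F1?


Model A: P=94/150=0.6267, R=94/139=0.6763, F1=2PR/(P+R)=2TP/(2TP+FP+FN)=188/289=0.6505
Model B: P=43/60=0.7167, R=43/82=0.5244, F1=2PR/(P+R)=2TP/(2TP+FP+FN)=86/142=0.6056
0.6505 > 0.6056 → Model A

Model A


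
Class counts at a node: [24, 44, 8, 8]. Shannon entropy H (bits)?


Probabilities: [24/84, 44/84, 8/84, 8/84] ≈ [0.2857, 0.5238, 0.0952, 0.0952]
H = -((24/84)·log₂(24/84) + (44/84)·log₂(44/84) + (8/84)·log₂(8/84) + (8/84)·log₂(8/84))
  = 1.6512 bits

1.6512 bits


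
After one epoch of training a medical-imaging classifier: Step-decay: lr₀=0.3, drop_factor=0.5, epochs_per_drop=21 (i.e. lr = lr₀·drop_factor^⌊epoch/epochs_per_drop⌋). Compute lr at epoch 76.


n_drops = ⌊76/21⌋ = 3
lr = 0.3·0.5^3 = 0.3·0.125 = 0.0375

0.0375


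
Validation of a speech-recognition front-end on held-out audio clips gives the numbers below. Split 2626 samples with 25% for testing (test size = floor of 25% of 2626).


Test = ⌊2626·25/100⌋ = 656
Train = 2626 - 656 = 1970

Train: 1970, Test: 656


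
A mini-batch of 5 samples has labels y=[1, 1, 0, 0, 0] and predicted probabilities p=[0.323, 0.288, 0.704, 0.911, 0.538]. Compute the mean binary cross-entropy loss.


L[0] = -ln(0.323) = 1.1301
L[1] = -ln(0.288) = 1.2448
L[2] = -ln(1-0.704) = -ln(0.296) = 1.2174
L[3] = -ln(1-0.911) = -ln(0.089) = 2.4191
L[4] = -ln(1-0.538) = -ln(0.462) = 0.7722
mean = (1.1301 + 1.2448 + 1.2174 + 2.4191 + 0.7722)/5 = 1.3567

1.3567


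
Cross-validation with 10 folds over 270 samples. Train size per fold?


Fold size = 270/10 = 27
Training per fold = 270 - 27 = 243

243


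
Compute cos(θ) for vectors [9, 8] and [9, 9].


A·B = 9·9 + 8·9 = 153
‖A‖ = √145 = 12.0416, ‖B‖ = √162 = 12.7279
cos = 153/(√145·√162) = 153/√23490 = 0.9983

0.9983


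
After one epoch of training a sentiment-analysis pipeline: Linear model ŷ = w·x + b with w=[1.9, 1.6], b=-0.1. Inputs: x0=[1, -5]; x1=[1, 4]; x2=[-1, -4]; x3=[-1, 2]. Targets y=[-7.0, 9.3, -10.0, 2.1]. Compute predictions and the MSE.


ŷ0 = (1.9)·(1) + (1.6)·(-5) - 0.1 = -6.2
ŷ1 = (1.9)·(1) + (1.6)·(4) - 0.1 = 8.2
ŷ2 = (1.9)·(-1) + (1.6)·(-4) - 0.1 = -8.4
ŷ3 = (1.9)·(-1) + (1.6)·(2) - 0.1 = 1.2
errors² = [0.64, 1.21, 2.56, 0.81]
MSE = 5.2200/4 = 1.305

1.305


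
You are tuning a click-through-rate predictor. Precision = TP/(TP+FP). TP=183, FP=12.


Precision = TP/(TP+FP)
= 183/(183+12)
= 183/195 = 93.85%

93.85%


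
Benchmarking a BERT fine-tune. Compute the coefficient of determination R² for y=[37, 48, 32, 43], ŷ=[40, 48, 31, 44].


ȳ = 40
SS_res = Σ(y-ŷ)² = 11
SS_tot = Σ(y-ȳ)² = 146
R² = 1 - SS_res/SS_tot = 1 - 0.0753 = 0.9247

0.9247


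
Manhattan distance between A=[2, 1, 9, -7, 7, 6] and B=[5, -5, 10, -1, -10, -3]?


d = |2-5| + |1+ 5| + |9-10| + |-7+ 1| + |7+ 10| + |6+ 3|
  = 3 + 6 + 1 + 6 + 17 + 9
  = 42

42


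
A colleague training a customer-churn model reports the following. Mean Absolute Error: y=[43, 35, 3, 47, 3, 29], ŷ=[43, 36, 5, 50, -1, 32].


Absolute errors: |43-43|=0, |35-36|=1, |3-5|=2, |47-50|=3, |3+ 1|=4, |29-32|=3
Sum = 13
MAE = 13/6 = 13/6

13/6


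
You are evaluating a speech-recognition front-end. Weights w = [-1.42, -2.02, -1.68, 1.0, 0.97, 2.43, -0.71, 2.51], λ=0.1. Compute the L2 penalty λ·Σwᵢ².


‖w‖₂² = (-1.42)² + (-2.02)² + (-1.68)² + (1.0)² + (0.97)² + (2.43)² + (-0.71)² + (2.51)²
     = 2.0164 + 4.0804 + 2.8224 + 1 + 0.9409 + 5.9049 + 0.5041 + 6.3001
     = 23.5692
λ·‖w‖₂² = 0.1·23.5692 = 2.35692

2.35692
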